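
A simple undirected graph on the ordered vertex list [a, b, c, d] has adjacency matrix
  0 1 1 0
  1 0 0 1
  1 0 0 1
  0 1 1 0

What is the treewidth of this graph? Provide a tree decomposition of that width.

Every bag has size at most 3, so the width is 3 − 1 = 2 and tw(G) ≤ 2. Since b–d–c–a–b is a cycle in G, G is not acyclic. Forests are exactly the graphs of treewidth ≤ 1, so tw(G) ≥ 2. Therefore the treewidth is 2.

Treewidth 2.
Bags: B1 = {b, c, d}  B2 = {a, b, c}
Tree: B1–B2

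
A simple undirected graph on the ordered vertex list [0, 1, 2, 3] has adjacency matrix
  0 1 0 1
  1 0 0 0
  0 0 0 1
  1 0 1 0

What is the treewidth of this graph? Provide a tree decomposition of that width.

Every bag has size at most 2, so the width is 2 − 1 = 1 and tw(G) ≤ 1. G has an edge, so its treewidth is at least 1. Therefore the treewidth is 1.

Treewidth 1.
Bags: B1 = {0, 1}  B2 = {0, 3}  B3 = {2, 3}
Tree: B1–B2, B2–B3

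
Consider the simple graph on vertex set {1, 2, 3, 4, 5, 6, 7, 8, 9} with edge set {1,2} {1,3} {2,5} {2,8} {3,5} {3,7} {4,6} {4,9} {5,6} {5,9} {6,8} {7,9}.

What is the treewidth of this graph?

3

A width-3 tree decomposition is:
Bags: B1 = {3, 4, 7, 9}  B2 = {3, 4, 5, 9}  B3 = {3, 4, 5, 6}  B4 = {1, 3, 5, 6}  B5 = {1, 2, 5, 6}  B6 = {1, 2, 6, 8}
Tree: B1–B2, B2–B3, B3–B4, B4–B5, B5–B6
The largest bag has 4 vertices, giving width 3; this decomposition certifies tw(G) ≤ 3. For the lower bound: the 4 vertex sets {4,7,9}, {3}, {5}, {1,2,6,8} are disjoint, each induces a connected subgraph, and every pair is joined by at least one edge of G. Contracting each set to a single vertex therefore yields K_{4} as a minor, and since treewidth is minor-monotone, tw(G) ≥ tw(K_{4}) = 3. Therefore the treewidth is 3.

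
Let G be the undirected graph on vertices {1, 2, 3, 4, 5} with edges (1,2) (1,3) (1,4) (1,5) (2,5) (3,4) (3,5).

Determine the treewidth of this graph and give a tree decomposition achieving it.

Each bag holds 3 vertices, so the decomposition has width 2, which upper-bounds the treewidth. On the other hand G contains the 3-clique {1, 2, 5}. A clique must lie in a single bag of any decomposition, so no decomposition can have width below 2. Hence tw(G) = 2 exactly.

Treewidth 2.
One optimal decomposition is:
Bags: B1 = {1, 3, 4}  B2 = {1, 3, 5}  B3 = {1, 2, 5}
Tree: B1–B2, B2–B3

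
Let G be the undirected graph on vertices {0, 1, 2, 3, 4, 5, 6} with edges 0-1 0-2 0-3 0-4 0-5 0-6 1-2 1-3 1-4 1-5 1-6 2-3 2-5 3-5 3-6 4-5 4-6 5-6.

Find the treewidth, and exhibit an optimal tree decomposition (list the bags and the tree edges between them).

Treewidth 4.
Bags: B1 = {0, 1, 4, 5, 6}  B2 = {0, 1, 3, 5, 6}  B3 = {0, 1, 2, 3, 5}
Tree: B1–B2, B2–B3

Every bag has size at most 5, so the width is 5 − 1 = 4 and tw(G) ≤ 4. Conversely, {0, 1, 2, 3, 5} is a clique of size 5, and the vertices of any clique must share a bag in every tree decomposition; so some bag has ≥ 5 vertices and tw(G) ≥ 4. Combining the bounds, tw(G) = 4.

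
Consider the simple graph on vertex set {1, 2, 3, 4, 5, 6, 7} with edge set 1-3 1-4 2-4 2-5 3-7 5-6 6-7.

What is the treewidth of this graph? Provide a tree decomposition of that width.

Each bag holds 3 vertices, so the decomposition has width 2, which upper-bounds the treewidth. For the lower bound, G contains the cycle 6–7–3–1–4–2–5–6, so G is not a forest; only forests have treewidth ≤ 1, hence tw(G) ≥ 2. The upper and lower bounds meet at 2, so that is the treewidth.

Treewidth 2.
One optimal decomposition is:
Bags: B1 = {3, 6, 7}  B2 = {1, 3, 6}  B3 = {1, 4, 6}  B4 = {2, 4, 6}  B5 = {2, 5, 6}
Tree: B1–B2, B2–B3, B3–B4, B4–B5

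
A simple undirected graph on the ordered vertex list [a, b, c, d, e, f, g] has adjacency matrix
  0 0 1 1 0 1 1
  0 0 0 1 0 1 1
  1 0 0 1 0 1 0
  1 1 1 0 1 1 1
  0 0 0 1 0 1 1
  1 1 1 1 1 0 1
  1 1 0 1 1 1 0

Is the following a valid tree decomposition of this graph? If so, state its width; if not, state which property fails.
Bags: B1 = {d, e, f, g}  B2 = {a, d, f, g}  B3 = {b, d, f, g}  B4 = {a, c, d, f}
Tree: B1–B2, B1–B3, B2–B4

Yes; width 3.

Checking the three conditions: (i) the bags cover all of {a, b, c, d, e, f, g}; (ii) for each edge, some bag contains both endpoints; (iii) the bags containing any fixed vertex form a subtree. All hold, so the decomposition is valid with width 4 − 1 = 3.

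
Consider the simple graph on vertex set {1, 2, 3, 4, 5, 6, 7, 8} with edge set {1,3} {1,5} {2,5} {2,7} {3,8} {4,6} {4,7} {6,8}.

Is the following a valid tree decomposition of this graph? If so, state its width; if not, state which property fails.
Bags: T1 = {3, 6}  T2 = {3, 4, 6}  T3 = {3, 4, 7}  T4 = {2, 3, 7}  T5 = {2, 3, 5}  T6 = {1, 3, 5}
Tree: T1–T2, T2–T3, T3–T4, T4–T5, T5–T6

A tree decomposition must satisfy three properties: every vertex lies in some bag; for every edge, both endpoints lie together in some bag; and for every vertex, the bags containing it form a connected subtree. Here vertex 8 appears in no bag, so the decomposition is invalid.

No — vertex 8 appears in no bag.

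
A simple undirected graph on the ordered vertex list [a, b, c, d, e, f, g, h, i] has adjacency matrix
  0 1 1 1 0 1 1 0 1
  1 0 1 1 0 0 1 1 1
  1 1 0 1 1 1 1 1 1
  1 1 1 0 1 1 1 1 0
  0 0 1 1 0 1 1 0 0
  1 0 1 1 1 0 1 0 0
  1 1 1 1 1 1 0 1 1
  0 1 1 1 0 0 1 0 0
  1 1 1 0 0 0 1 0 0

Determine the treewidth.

A width-4 tree decomposition is:
Bags: B1 = {b, c, d, g, h}  B2 = {a, b, c, d, g}  B3 = {a, c, d, f, g}  B4 = {a, b, c, g, i}  B5 = {c, d, e, f, g}
Tree: B1–B2, B2–B3, B2–B4, B3–B5
Each bag holds 5 vertices, so the decomposition has width 4, which upper-bounds the treewidth. Conversely, {b, c, d, g, h} is a clique of size 5, and the vertices of any clique must share a bag in every tree decomposition; so some bag has ≥ 5 vertices and tw(G) ≥ 4. The upper and lower bounds meet at 4, so that is the treewidth.

4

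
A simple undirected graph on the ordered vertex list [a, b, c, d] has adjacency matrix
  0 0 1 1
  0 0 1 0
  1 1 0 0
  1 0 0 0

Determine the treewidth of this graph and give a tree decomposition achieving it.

Each bag holds 2 vertices, so the decomposition has width 1, which upper-bounds the treewidth. G has an edge, so its treewidth is at least 1. Hence tw(G) = 1 exactly.

Treewidth 1.
One optimal decomposition is:
Bags: B1 = {a, c}  B2 = {a, d}  B3 = {b, c}
Tree: B1–B2, B1–B3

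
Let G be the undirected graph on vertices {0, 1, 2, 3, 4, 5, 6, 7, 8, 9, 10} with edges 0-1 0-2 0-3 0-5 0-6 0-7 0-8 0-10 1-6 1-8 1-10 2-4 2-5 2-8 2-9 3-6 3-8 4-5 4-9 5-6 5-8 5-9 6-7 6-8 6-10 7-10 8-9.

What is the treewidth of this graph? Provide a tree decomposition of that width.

The largest bag has 4 vertices, giving width 3; this decomposition certifies tw(G) ≤ 3. On the other hand G contains the 4-clique {0, 2, 5, 8}. A clique must lie in a single bag of any decomposition, so no decomposition can have width below 3. Therefore the treewidth is 3.

Treewidth 3.
Bags: B1 = {0, 5, 6, 8}  B2 = {0, 2, 5, 8}  B3 = {0, 1, 6, 8}  B4 = {0, 1, 6, 10}  B5 = {0, 3, 6, 8}  B6 = {2, 5, 8, 9}  B7 = {2, 4, 5, 9}  B8 = {0, 6, 7, 10}
Tree: B1–B2, B1–B3, B3–B4, B3–B5, B2–B6, B6–B7, B4–B8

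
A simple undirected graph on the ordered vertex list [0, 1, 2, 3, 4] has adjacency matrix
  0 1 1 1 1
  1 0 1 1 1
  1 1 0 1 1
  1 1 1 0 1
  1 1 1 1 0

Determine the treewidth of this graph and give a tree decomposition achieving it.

Treewidth 4.
One such decomposition:
Bags: B1 = {0, 1, 2, 3, 4}
Tree: (single bag)

With just one bag of size 5, the width is 5 − 1 = 4, so tw(G) ≤ 4. For the lower bound, the 5 vertices {0, 1, 2, 3, 4} are pairwise adjacent, and any tree decomposition puts a clique entirely inside one bag — forcing width ≥ 4. Combining the bounds, tw(G) = 4.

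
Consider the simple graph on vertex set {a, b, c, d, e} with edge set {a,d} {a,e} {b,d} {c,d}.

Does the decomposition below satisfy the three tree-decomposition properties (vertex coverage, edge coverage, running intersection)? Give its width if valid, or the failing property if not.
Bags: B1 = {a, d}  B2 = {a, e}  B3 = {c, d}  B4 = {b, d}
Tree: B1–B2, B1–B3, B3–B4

Vertex coverage: the bags together contain {a, b, c, d, e}, the full vertex set. Edge coverage: each edge of G has both endpoints in at least one bag. Running intersection: for every vertex, the bags containing it form a connected subtree. All three properties hold, so this is a valid tree decomposition of width max|bag| − 1 = 1, and hence tw(G) ≤ 1.

Yes; width 1.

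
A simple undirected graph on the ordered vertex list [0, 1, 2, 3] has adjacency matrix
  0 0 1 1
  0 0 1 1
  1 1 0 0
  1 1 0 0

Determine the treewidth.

2

A width-2 tree decomposition is:
Bags: B1 = {0, 1, 2}  B2 = {0, 1, 3}
Tree: B1–B2
The largest bag has 3 vertices, giving width 2; this decomposition certifies tw(G) ≤ 2. The edges 1–2–0–3–1 form a cycle, so G is not a tree and its treewidth is at least 2. Combining the bounds, tw(G) = 2.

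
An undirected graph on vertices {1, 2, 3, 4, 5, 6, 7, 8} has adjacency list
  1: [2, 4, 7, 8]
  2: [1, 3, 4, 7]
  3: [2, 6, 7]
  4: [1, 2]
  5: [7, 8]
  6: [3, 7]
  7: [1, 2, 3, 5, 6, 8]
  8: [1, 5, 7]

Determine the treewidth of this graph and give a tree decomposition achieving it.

Every bag has size at most 3, so the width is 3 − 1 = 2 and tw(G) ≤ 2. Conversely, {1, 2, 4} is a clique of size 3, and the vertices of any clique must share a bag in every tree decomposition; so some bag has ≥ 3 vertices and tw(G) ≥ 2. Hence tw(G) = 2 exactly.

Treewidth 2.
One such decomposition:
Bags: B1 = {2, 3, 7}  B2 = {1, 2, 7}  B3 = {3, 6, 7}  B4 = {1, 7, 8}  B5 = {1, 2, 4}  B6 = {5, 7, 8}
Tree: B1–B2, B1–B3, B2–B4, B2–B5, B4–B6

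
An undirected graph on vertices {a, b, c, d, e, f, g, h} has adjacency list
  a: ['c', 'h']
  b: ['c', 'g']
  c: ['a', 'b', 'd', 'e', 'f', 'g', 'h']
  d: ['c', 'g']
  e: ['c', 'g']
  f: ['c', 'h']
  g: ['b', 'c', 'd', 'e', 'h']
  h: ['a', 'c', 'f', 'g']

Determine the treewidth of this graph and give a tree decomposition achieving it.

Treewidth 2.
Bags: B1 = {c, g, h}  B2 = {b, c, g}  B3 = {a, c, h}  B4 = {c, e, g}  B5 = {c, d, g}  B6 = {c, f, h}
Tree: B1–B2, B1–B3, B2–B4, B2–B5, B3–B6

Every bag has size at most 3, so the width is 3 − 1 = 2 and tw(G) ≤ 2. On the other hand G contains the 3-clique {c, d, g}. A clique must lie in a single bag of any decomposition, so no decomposition can have width below 2. Therefore the treewidth is 2.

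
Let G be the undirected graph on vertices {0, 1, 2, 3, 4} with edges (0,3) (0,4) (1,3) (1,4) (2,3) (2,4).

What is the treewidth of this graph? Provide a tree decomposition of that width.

Treewidth 2.
One such decomposition:
Bags: B1 = {2, 3, 4}  B2 = {1, 3, 4}  B3 = {0, 3, 4}
Tree: B1–B2, B2–B3

Every bag has size at most 3, so the width is 3 − 1 = 2 and tw(G) ≤ 2. The edges 2–3–1–4–2 form a cycle, so G is not a tree and its treewidth is at least 2. Therefore the treewidth is 2.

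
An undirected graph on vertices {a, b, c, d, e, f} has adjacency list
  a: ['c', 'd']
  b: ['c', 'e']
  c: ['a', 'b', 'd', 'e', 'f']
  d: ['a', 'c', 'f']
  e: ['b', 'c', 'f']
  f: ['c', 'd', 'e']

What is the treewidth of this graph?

2

A width-2 tree decomposition is:
Bags: B1 = {c, d, f}  B2 = {a, c, d}  B3 = {c, e, f}  B4 = {b, c, e}
Tree: B1–B2, B1–B3, B3–B4
The largest bag has 3 vertices, giving width 2; this decomposition certifies tw(G) ≤ 2. On the other hand G contains the 3-clique {a, c, d}. A clique must lie in a single bag of any decomposition, so no decomposition can have width below 2. The upper and lower bounds meet at 2, so that is the treewidth.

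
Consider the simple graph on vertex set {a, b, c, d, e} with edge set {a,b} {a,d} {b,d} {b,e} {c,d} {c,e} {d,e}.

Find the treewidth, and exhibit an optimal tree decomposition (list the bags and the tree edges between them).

Every bag has size at most 3, so the width is 3 − 1 = 2 and tw(G) ≤ 2. On the other hand G contains the 3-clique {c, d, e}. A clique must lie in a single bag of any decomposition, so no decomposition can have width below 2. Hence tw(G) = 2 exactly.

Treewidth 2.
One optimal decomposition is:
Bags: B1 = {a, b, d}  B2 = {b, d, e}  B3 = {c, d, e}
Tree: B1–B2, B2–B3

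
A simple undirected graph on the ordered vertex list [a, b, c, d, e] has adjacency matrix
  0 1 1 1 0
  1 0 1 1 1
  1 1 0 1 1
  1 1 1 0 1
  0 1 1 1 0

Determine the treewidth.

3

A width-3 tree decomposition is:
Bags: B1 = {a, b, c, d}  B2 = {b, c, d, e}
Tree: B1–B2
The largest bag has 4 vertices, giving width 3; this decomposition certifies tw(G) ≤ 3. Conversely, {b, c, d, e} is a clique of size 4, and the vertices of any clique must share a bag in every tree decomposition; so some bag has ≥ 4 vertices and tw(G) ≥ 3. Hence tw(G) = 3 exactly.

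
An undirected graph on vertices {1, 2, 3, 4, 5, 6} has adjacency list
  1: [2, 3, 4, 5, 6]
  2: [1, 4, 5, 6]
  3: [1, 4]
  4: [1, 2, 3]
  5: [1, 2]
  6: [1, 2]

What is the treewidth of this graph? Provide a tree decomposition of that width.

Each bag holds 3 vertices, so the decomposition has width 2, which upper-bounds the treewidth. For the lower bound, the 3 vertices {1, 2, 4} are pairwise adjacent, and any tree decomposition puts a clique entirely inside one bag — forcing width ≥ 2. The upper and lower bounds meet at 2, so that is the treewidth.

Treewidth 2.
One optimal decomposition is:
Bags: B1 = {1, 2, 5}  B2 = {1, 2, 6}  B3 = {1, 2, 4}  B4 = {1, 3, 4}
Tree: B1–B2, B2–B3, B3–B4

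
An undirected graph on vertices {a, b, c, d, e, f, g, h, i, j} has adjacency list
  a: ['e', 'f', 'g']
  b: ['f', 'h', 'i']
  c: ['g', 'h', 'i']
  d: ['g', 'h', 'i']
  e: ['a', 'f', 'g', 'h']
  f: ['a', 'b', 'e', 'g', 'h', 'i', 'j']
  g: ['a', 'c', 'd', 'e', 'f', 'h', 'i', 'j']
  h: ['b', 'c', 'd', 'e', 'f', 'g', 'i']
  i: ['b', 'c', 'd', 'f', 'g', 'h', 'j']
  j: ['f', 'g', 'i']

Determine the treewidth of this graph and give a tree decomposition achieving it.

Treewidth 3.
One such decomposition:
Bags: B1 = {f, g, h, i}  B2 = {e, f, g, h}  B3 = {f, g, i, j}  B4 = {c, g, h, i}  B5 = {a, e, f, g}  B6 = {b, f, h, i}  B7 = {d, g, h, i}
Tree: B1–B2, B1–B3, B1–B4, B2–B5, B1–B6, B1–B7

Each bag holds 4 vertices, so the decomposition has width 3, which upper-bounds the treewidth. On the other hand G contains the 4-clique {d, g, h, i}. A clique must lie in a single bag of any decomposition, so no decomposition can have width below 3. The upper and lower bounds meet at 3, so that is the treewidth.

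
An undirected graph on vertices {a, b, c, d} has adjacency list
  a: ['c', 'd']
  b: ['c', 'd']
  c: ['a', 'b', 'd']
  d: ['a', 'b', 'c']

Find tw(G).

2

A width-2 tree decomposition is:
Bags: B1 = {a, c, d}  B2 = {b, c, d}
Tree: B1–B2
Every bag has size at most 3, so the width is 3 − 1 = 2 and tw(G) ≤ 2. For the lower bound, the 3 vertices {a, c, d} are pairwise adjacent, and any tree decomposition puts a clique entirely inside one bag — forcing width ≥ 2. Therefore the treewidth is 2.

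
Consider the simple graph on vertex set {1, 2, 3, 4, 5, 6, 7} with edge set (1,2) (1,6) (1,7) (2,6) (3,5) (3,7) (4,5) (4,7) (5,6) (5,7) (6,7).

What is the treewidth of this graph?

A width-2 tree decomposition is:
Bags: B1 = {1, 6, 7}  B2 = {5, 6, 7}  B3 = {4, 5, 7}  B4 = {3, 5, 7}  B5 = {1, 2, 6}
Tree: B1–B2, B2–B3, B3–B4, B1–B5
The largest bag has 3 vertices, giving width 2; this decomposition certifies tw(G) ≤ 2. Conversely, {1, 2, 6} is a clique of size 3, and the vertices of any clique must share a bag in every tree decomposition; so some bag has ≥ 3 vertices and tw(G) ≥ 2. Combining the bounds, tw(G) = 2.

2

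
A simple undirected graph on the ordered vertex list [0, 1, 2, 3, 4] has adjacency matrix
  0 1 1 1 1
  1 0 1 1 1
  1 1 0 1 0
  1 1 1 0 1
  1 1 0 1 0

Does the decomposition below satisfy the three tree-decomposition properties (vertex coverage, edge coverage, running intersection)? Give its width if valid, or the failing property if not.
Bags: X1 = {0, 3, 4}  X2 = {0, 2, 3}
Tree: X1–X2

A tree decomposition must satisfy three properties: every vertex lies in some bag; for every edge, both endpoints lie together in some bag; and for every vertex, the bags containing it form a connected subtree. Here vertex 1 appears in no bag, so the decomposition is invalid.

No — vertex 1 appears in no bag.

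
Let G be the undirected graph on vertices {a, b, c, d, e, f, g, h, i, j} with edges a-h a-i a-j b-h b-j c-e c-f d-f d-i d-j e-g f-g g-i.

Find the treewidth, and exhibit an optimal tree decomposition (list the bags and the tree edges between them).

The largest bag has 3 vertices, giving width 2; this decomposition certifies tw(G) ≤ 2. Since c–e–g–f–c is a cycle in G, G is not acyclic. Forests are exactly the graphs of treewidth ≤ 1, so tw(G) ≥ 2. Therefore the treewidth is 2.

Treewidth 2.
Bags: B1 = {c, e, f}  B2 = {e, f, g}  B3 = {d, f, g}  B4 = {d, g, i}  B5 = {d, i, j}  B6 = {a, i, j}  B7 = {a, b, j}  B8 = {a, b, h}
Tree: B1–B2, B2–B3, B3–B4, B4–B5, B5–B6, B6–B7, B7–B8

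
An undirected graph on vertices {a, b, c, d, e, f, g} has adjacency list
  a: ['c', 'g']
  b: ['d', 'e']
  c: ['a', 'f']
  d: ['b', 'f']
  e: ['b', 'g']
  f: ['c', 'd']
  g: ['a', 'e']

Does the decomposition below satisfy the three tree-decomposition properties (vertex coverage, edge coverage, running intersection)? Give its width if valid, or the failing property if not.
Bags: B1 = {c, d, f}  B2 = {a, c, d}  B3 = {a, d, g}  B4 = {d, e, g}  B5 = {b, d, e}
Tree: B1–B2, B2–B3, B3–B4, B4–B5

Yes; width 2.

Checking the three conditions: (i) the bags cover all of {a, b, c, d, e, f, g}; (ii) for each edge, some bag contains both endpoints; (iii) the bags containing any fixed vertex form a subtree. All hold, so the decomposition is valid with width 3 − 1 = 2.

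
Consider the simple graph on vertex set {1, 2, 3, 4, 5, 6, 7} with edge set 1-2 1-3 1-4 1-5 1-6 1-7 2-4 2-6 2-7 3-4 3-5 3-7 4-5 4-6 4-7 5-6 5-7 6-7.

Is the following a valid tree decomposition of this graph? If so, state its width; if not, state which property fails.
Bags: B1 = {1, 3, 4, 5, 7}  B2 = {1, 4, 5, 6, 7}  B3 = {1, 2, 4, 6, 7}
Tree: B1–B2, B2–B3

Yes; width 4.

Checking the three conditions: (i) the bags cover all of {1, 2, 3, 4, 5, 6, 7}; (ii) for each edge, some bag contains both endpoints; (iii) the bags containing any fixed vertex form a subtree. All hold, so the decomposition is valid with width 5 − 1 = 4.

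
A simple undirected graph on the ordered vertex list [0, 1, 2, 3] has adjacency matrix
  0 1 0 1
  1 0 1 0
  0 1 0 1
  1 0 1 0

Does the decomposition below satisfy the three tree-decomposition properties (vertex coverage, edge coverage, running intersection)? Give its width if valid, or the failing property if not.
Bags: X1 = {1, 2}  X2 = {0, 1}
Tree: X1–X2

A tree decomposition must satisfy three properties: every vertex lies in some bag; for every edge, both endpoints lie together in some bag; and for every vertex, the bags containing it form a connected subtree. Here vertex 3 appears in no bag, so the decomposition is invalid.

No — vertex 3 appears in no bag.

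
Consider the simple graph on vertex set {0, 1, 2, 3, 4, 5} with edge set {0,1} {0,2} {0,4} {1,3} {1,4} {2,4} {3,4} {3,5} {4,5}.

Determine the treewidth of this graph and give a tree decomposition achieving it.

Each bag holds 3 vertices, so the decomposition has width 2, which upper-bounds the treewidth. For the lower bound, the 3 vertices {0, 1, 4} are pairwise adjacent, and any tree decomposition puts a clique entirely inside one bag — forcing width ≥ 2. Therefore the treewidth is 2.

Treewidth 2.
One such decomposition:
Bags: B1 = {0, 1, 4}  B2 = {1, 3, 4}  B3 = {0, 2, 4}  B4 = {3, 4, 5}
Tree: B1–B2, B1–B3, B2–B4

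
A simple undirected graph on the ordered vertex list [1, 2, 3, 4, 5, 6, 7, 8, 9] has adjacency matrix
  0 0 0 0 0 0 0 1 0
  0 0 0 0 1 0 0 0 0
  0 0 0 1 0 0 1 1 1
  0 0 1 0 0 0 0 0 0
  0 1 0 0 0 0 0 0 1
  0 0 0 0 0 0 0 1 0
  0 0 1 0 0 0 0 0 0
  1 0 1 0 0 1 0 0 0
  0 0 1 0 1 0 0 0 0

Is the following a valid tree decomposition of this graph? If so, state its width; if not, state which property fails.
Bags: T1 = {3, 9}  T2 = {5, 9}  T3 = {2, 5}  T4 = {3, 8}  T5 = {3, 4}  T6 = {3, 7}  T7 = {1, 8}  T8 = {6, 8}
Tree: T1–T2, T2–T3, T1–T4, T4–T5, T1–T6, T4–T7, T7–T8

Every vertex of G appears in some bag (union = {1, 2, 3, 4, 5, 6, 7, 8, 9}); every edge is covered by a bag; and for each vertex v the set of bags containing v is connected in the bag tree. The decomposition is therefore valid. The largest bag has 2 vertices, so the width is 1.

Yes; width 1.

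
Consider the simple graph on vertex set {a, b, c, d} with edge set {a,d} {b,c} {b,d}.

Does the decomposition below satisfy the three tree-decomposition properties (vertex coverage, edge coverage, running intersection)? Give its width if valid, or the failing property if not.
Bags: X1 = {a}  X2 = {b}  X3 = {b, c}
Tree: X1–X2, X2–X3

A tree decomposition must satisfy three properties: every vertex lies in some bag; for every edge, both endpoints lie together in some bag; and for every vertex, the bags containing it form a connected subtree. Here vertex d appears in no bag, so the decomposition is invalid.

No — vertex d appears in no bag.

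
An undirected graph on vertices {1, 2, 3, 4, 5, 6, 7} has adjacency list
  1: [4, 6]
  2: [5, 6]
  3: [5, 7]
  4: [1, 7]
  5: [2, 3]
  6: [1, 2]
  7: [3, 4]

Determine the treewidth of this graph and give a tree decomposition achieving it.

Treewidth 2.
One such decomposition:
Bags: B1 = {1, 4, 7}  B2 = {1, 3, 7}  B3 = {1, 3, 5}  B4 = {1, 2, 5}  B5 = {1, 2, 6}
Tree: B1–B2, B2–B3, B3–B4, B4–B5

Each bag holds 3 vertices, so the decomposition has width 2, which upper-bounds the treewidth. The edges 1–4–7–3–5–2–6–1 form a cycle, so G is not a tree and its treewidth is at least 2. Hence tw(G) = 2 exactly.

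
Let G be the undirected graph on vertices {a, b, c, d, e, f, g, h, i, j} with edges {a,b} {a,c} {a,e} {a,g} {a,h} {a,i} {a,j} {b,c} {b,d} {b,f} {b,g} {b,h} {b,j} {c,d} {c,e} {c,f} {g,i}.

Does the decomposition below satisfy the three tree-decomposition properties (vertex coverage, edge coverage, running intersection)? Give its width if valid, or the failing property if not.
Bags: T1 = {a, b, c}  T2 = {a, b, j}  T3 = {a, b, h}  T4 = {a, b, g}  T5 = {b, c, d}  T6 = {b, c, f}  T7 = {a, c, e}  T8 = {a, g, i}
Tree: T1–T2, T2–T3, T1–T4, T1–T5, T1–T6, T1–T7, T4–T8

Every vertex of G appears in some bag (union = {a, b, c, d, e, f, g, h, i, j}); every edge is covered by a bag; and for each vertex v the set of bags containing v is connected in the bag tree. The decomposition is therefore valid. The largest bag has 3 vertices, so the width is 2.

Yes; width 2.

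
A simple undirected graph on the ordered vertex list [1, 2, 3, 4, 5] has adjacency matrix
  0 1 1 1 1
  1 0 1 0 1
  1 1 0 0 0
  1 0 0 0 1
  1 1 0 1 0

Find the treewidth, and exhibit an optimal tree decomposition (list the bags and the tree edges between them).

Every bag has size at most 3, so the width is 3 − 1 = 2 and tw(G) ≤ 2. On the other hand G contains the 3-clique {1, 2, 3}. A clique must lie in a single bag of any decomposition, so no decomposition can have width below 2. The upper and lower bounds meet at 2, so that is the treewidth.

Treewidth 2.
Bags: B1 = {1, 2, 5}  B2 = {1, 2, 3}  B3 = {1, 4, 5}
Tree: B1–B2, B1–B3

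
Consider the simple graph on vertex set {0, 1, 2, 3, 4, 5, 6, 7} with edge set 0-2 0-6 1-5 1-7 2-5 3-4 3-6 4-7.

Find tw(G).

2

A width-2 tree decomposition is:
Bags: B1 = {0, 2, 6}  B2 = {2, 5, 6}  B3 = {1, 5, 6}  B4 = {1, 6, 7}  B5 = {4, 6, 7}  B6 = {3, 4, 6}
Tree: B1–B2, B2–B3, B3–B4, B4–B5, B5–B6
The largest bag has 3 vertices, giving width 2; this decomposition certifies tw(G) ≤ 2. Since 6–0–2–5–1–7–4–3–6 is a cycle in G, G is not acyclic. Forests are exactly the graphs of treewidth ≤ 1, so tw(G) ≥ 2. Combining the bounds, tw(G) = 2.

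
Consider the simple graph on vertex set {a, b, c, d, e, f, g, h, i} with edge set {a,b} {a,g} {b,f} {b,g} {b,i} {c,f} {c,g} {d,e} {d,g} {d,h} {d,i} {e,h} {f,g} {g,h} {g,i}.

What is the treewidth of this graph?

2

A width-2 tree decomposition is:
Bags: B1 = {a, b, g}  B2 = {b, g, i}  B3 = {b, f, g}  B4 = {d, g, i}  B5 = {c, f, g}  B6 = {d, g, h}  B7 = {d, e, h}
Tree: B1–B2, B1–B3, B2–B4, B3–B5, B4–B6, B6–B7
Each bag holds 3 vertices, so the decomposition has width 2, which upper-bounds the treewidth. For the lower bound, the 3 vertices {d, g, h} are pairwise adjacent, and any tree decomposition puts a clique entirely inside one bag — forcing width ≥ 2. Therefore the treewidth is 2.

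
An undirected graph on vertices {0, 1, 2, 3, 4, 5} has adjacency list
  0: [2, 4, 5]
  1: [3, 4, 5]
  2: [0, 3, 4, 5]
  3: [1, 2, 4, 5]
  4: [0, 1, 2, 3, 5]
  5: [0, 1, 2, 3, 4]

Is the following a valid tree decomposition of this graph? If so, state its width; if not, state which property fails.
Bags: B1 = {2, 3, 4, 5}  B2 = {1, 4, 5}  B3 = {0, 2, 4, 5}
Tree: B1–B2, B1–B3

No — edge (3,1) lies in no bag.

A tree decomposition must satisfy three properties: every vertex lies in some bag; for every edge, both endpoints lie together in some bag; and for every vertex, the bags containing it form a connected subtree. Here edge (3,1) lies in no bag, so the decomposition is invalid.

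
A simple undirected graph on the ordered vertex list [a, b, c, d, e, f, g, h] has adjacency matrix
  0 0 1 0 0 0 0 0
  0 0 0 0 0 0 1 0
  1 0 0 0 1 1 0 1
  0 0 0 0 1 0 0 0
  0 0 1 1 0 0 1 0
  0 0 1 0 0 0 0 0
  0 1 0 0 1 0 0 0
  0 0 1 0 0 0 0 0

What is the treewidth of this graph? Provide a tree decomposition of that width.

Each bag holds 2 vertices, so the decomposition has width 1, which upper-bounds the treewidth. Any graph with an edge has treewidth ≥ 1, and G has the edge e–g. Combining the bounds, tw(G) = 1.

Treewidth 1.
One such decomposition:
Bags: B1 = {e, g}  B2 = {c, e}  B3 = {b, g}  B4 = {a, c}  B5 = {c, f}  B6 = {d, e}  B7 = {c, h}
Tree: B1–B2, B1–B3, B2–B4, B2–B5, B1–B6, B2–B7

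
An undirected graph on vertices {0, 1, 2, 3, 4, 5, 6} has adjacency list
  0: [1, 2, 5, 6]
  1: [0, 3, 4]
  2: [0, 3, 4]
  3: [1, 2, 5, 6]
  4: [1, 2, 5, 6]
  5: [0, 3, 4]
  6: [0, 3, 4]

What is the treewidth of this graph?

A width-3 tree decomposition is:
Bags: B1 = {0, 1, 3, 4}  B2 = {0, 3, 4, 5}  B3 = {0, 2, 3, 4}  B4 = {0, 3, 4, 6}
Tree: B1–B2, B2–B3, B3–B4
The largest bag has 4 vertices, giving width 3; this decomposition certifies tw(G) ≤ 3. For the lower bound: the 4 vertex sets {0,1}, {3,5}, {4}, {2} are disjoint, each induces a connected subgraph, and every pair is joined by at least one edge of G. Contracting each set to a single vertex therefore yields K_{4} as a minor, and since treewidth is minor-monotone, tw(G) ≥ tw(K_{4}) = 3. Hence tw(G) = 3 exactly.

3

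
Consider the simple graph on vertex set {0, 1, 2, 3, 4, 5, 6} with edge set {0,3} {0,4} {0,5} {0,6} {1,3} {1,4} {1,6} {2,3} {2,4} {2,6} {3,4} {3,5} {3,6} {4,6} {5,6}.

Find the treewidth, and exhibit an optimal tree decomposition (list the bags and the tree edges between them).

Treewidth 3.
One optimal decomposition is:
Bags: B1 = {1, 3, 4, 6}  B2 = {0, 3, 4, 6}  B3 = {0, 3, 5, 6}  B4 = {2, 3, 4, 6}
Tree: B1–B2, B2–B3, B1–B4

The largest bag has 4 vertices, giving width 3; this decomposition certifies tw(G) ≤ 3. On the other hand G contains the 4-clique {0, 3, 4, 6}. A clique must lie in a single bag of any decomposition, so no decomposition can have width below 3. The upper and lower bounds meet at 3, so that is the treewidth.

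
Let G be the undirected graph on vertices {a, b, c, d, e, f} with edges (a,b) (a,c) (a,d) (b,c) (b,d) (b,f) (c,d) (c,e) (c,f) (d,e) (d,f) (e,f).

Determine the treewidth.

A width-3 tree decomposition is:
Bags: B1 = {c, d, e, f}  B2 = {b, c, d, f}  B3 = {a, b, c, d}
Tree: B1–B2, B2–B3
Each bag holds 4 vertices, so the decomposition has width 3, which upper-bounds the treewidth. Conversely, {c, d, e, f} is a clique of size 4, and the vertices of any clique must share a bag in every tree decomposition; so some bag has ≥ 4 vertices and tw(G) ≥ 3. Hence tw(G) = 3 exactly.

3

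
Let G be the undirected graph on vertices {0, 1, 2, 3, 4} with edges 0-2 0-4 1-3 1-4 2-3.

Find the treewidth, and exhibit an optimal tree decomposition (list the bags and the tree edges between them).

Treewidth 2.
One such decomposition:
Bags: B1 = {0, 1, 4}  B2 = {0, 1, 2}  B3 = {1, 2, 3}
Tree: B1–B2, B2–B3

Every bag has size at most 3, so the width is 3 − 1 = 2 and tw(G) ≤ 2. The edges 1–4–0–2–3–1 form a cycle, so G is not a tree and its treewidth is at least 2. Therefore the treewidth is 2.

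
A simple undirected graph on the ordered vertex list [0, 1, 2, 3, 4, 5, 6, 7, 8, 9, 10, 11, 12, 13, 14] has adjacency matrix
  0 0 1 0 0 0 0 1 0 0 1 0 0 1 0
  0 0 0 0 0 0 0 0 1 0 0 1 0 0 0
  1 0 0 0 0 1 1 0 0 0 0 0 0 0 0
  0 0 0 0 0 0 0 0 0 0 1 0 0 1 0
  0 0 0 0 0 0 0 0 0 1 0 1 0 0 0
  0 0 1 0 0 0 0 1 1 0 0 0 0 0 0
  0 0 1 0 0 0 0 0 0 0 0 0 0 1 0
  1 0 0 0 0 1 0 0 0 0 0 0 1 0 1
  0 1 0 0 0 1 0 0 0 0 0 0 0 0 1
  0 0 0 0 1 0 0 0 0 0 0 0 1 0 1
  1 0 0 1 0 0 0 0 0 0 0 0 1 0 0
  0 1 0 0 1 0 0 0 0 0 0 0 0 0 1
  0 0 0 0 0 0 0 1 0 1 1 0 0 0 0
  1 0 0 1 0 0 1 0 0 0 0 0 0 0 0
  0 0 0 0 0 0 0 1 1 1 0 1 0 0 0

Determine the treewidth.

A width-3 tree decomposition is:
Bags: B1 = {2, 3, 6, 13}  B2 = {0, 2, 3, 13}  B3 = {0, 2, 3, 10}  B4 = {0, 2, 5, 10}  B5 = {0, 5, 7, 10}  B6 = {5, 7, 10, 12}  B7 = {5, 7, 8, 12}  B8 = {7, 8, 12, 14}  B9 = {8, 9, 12, 14}  B10 = {1, 8, 9, 14}  B11 = {1, 9, 11, 14}  B12 = {1, 4, 9, 11}
Tree: B1–B2, B2–B3, B3–B4, B4–B5, B5–B6, B6–B7, B7–B8, B8–B9, B9–B10, B10–B11, B11–B12
Every bag has size at most 4, so the width is 4 − 1 = 3 and tw(G) ≤ 3. For the lower bound: the 4 vertex sets {3,6,13}, {2}, {0}, {5,7,10,12} are disjoint, each induces a connected subgraph, and every pair is joined by at least one edge of G. Contracting each set to a single vertex therefore yields K_{4} as a minor, and since treewidth is minor-monotone, tw(G) ≥ tw(K_{4}) = 3. Therefore the treewidth is 3.

3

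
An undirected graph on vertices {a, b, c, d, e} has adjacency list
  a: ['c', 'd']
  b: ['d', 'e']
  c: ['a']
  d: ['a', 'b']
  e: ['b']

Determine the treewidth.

1

A width-1 tree decomposition is:
Bags: B1 = {b, e}  B2 = {b, d}  B3 = {a, d}  B4 = {a, c}
Tree: B1–B2, B2–B3, B3–B4
Each bag holds 2 vertices, so the decomposition has width 1, which upper-bounds the treewidth. Any graph with an edge has treewidth ≥ 1, and G has the edge e–b. Combining the bounds, tw(G) = 1.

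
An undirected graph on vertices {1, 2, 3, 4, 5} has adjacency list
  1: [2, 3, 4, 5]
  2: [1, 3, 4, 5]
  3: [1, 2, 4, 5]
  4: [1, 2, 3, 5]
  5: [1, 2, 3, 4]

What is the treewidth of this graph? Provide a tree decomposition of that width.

Treewidth 4.
One such decomposition:
Bags: B1 = {1, 2, 3, 4, 5}
Tree: (single bag)

A single bag containing all 5 vertices is trivially a valid decomposition of width 4. For the lower bound, the 5 vertices {1, 2, 3, 4, 5} are pairwise adjacent, and any tree decomposition puts a clique entirely inside one bag — forcing width ≥ 4. Therefore the treewidth is 4.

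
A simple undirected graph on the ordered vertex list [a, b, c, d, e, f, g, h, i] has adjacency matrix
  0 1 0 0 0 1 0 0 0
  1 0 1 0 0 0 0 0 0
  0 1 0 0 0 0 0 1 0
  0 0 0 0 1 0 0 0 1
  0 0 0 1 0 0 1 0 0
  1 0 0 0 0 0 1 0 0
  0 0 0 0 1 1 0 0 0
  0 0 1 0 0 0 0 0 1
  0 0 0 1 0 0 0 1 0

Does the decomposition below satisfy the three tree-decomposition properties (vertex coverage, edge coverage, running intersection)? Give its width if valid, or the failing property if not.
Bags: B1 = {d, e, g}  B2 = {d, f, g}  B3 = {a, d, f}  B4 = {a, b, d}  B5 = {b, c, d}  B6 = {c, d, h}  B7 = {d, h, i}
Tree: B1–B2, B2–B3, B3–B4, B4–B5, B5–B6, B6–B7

Yes; width 2.

Every vertex of G appears in some bag (union = {a, b, c, d, e, f, g, h, i}); every edge is covered by a bag; and for each vertex v the set of bags containing v is connected in the bag tree. The decomposition is therefore valid. The largest bag has 3 vertices, so the width is 2.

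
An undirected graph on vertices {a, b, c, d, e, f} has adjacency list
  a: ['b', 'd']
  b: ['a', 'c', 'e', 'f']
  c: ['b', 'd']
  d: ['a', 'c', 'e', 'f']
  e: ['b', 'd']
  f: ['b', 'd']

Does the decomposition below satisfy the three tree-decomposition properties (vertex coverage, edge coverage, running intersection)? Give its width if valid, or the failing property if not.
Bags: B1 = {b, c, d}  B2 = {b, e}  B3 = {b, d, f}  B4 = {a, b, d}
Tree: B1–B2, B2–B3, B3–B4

No — edge (d,e) lies in no bag.

A tree decomposition must satisfy three properties: every vertex lies in some bag; for every edge, both endpoints lie together in some bag; and for every vertex, the bags containing it form a connected subtree. Here edge (d,e) lies in no bag, so the decomposition is invalid.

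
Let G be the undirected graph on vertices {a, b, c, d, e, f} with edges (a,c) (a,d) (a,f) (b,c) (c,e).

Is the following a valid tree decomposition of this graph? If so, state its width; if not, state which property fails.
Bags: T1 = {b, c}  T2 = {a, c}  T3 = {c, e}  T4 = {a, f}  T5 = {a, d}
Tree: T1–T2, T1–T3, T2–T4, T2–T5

Checking the three conditions: (i) the bags cover all of {a, b, c, d, e, f}; (ii) for each edge, some bag contains both endpoints; (iii) the bags containing any fixed vertex form a subtree. All hold, so the decomposition is valid with width 2 − 1 = 1.

Yes; width 1.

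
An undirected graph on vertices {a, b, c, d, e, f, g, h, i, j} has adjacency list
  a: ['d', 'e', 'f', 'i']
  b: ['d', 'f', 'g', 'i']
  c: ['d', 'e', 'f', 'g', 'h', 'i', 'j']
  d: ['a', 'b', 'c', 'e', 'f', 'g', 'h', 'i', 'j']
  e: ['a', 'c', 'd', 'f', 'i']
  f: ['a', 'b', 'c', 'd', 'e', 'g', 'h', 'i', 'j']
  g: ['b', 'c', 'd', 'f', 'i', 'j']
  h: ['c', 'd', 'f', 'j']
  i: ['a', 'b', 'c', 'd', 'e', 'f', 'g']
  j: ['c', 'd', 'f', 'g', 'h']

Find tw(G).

4

A width-4 tree decomposition is:
Bags: B1 = {c, d, f, h, j}  B2 = {c, d, f, g, j}  B3 = {c, d, f, g, i}  B4 = {c, d, e, f, i}  B5 = {b, d, f, g, i}  B6 = {a, d, e, f, i}
Tree: B1–B2, B2–B3, B3–B4, B3–B5, B4–B6
Every bag has size at most 5, so the width is 5 − 1 = 4 and tw(G) ≤ 4. On the other hand G contains the 5-clique {c, d, f, g, j}. A clique must lie in a single bag of any decomposition, so no decomposition can have width below 4. The upper and lower bounds meet at 4, so that is the treewidth.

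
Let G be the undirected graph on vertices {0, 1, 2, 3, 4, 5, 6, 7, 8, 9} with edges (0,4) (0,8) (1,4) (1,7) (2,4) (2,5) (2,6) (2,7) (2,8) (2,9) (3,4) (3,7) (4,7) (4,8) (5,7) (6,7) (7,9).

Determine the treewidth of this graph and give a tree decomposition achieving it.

Each bag holds 3 vertices, so the decomposition has width 2, which upper-bounds the treewidth. Conversely, {0, 4, 8} is a clique of size 3, and the vertices of any clique must share a bag in every tree decomposition; so some bag has ≥ 3 vertices and tw(G) ≥ 2. Therefore the treewidth is 2.

Treewidth 2.
Bags: B1 = {3, 4, 7}  B2 = {2, 4, 7}  B3 = {2, 4, 8}  B4 = {2, 7, 9}  B5 = {1, 4, 7}  B6 = {2, 5, 7}  B7 = {2, 6, 7}  B8 = {0, 4, 8}
Tree: B1–B2, B2–B3, B2–B4, B2–B5, B4–B6, B4–B7, B3–B8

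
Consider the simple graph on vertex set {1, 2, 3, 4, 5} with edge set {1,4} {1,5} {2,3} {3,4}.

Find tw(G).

A width-1 tree decomposition is:
Bags: B1 = {1, 5}  B2 = {1, 4}  B3 = {3, 4}  B4 = {2, 3}
Tree: B1–B2, B2–B3, B3–B4
Every bag has size at most 2, so the width is 2 − 1 = 1 and tw(G) ≤ 1. G has an edge, so its treewidth is at least 1. Therefore the treewidth is 1.

1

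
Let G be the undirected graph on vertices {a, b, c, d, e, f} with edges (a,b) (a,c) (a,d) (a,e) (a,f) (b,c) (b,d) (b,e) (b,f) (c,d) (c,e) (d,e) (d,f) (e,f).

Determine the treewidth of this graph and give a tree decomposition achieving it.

Each bag holds 5 vertices, so the decomposition has width 4, which upper-bounds the treewidth. On the other hand G contains the 5-clique {a, b, c, d, e}. A clique must lie in a single bag of any decomposition, so no decomposition can have width below 4. Therefore the treewidth is 4.

Treewidth 4.
One optimal decomposition is:
Bags: B1 = {a, b, c, d, e}  B2 = {a, b, d, e, f}
Tree: B1–B2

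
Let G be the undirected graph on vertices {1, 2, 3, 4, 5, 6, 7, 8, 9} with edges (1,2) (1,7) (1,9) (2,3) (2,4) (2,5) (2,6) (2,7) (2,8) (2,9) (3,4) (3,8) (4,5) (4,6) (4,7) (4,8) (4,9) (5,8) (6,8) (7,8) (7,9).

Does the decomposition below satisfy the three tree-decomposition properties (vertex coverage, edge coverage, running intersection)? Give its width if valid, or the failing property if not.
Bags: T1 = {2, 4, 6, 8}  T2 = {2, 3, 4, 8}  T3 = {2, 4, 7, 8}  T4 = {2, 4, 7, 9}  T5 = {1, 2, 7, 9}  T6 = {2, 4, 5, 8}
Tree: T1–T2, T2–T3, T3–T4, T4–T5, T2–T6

Checking the three conditions: (i) the bags cover all of {1, 2, 3, 4, 5, 6, 7, 8, 9}; (ii) for each edge, some bag contains both endpoints; (iii) the bags containing any fixed vertex form a subtree. All hold, so the decomposition is valid with width 4 − 1 = 3.

Yes; width 3.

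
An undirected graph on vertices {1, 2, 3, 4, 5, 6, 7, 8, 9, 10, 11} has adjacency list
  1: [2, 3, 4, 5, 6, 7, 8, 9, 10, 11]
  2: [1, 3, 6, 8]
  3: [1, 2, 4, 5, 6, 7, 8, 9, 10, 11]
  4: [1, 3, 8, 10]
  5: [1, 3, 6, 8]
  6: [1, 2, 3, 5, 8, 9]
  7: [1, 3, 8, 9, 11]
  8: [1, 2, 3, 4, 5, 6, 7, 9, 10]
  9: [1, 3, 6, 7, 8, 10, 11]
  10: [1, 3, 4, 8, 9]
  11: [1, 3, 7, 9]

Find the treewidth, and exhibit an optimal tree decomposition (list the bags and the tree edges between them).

Treewidth 4.
One optimal decomposition is:
Bags: B1 = {1, 3, 7, 8, 9}  B2 = {1, 3, 6, 8, 9}  B3 = {1, 3, 8, 9, 10}  B4 = {1, 2, 3, 6, 8}  B5 = {1, 3, 7, 9, 11}  B6 = {1, 3, 4, 8, 10}  B7 = {1, 3, 5, 6, 8}
Tree: B1–B2, B2–B3, B2–B4, B1–B5, B3–B6, B4–B7

The largest bag has 5 vertices, giving width 4; this decomposition certifies tw(G) ≤ 4. For the lower bound, the 5 vertices {1, 3, 8, 9, 10} are pairwise adjacent, and any tree decomposition puts a clique entirely inside one bag — forcing width ≥ 4. Therefore the treewidth is 4.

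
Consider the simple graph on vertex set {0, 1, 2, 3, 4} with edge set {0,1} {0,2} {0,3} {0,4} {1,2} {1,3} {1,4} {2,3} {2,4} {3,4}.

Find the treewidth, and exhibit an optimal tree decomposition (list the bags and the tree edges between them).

Treewidth 4.
Bags: B1 = {0, 1, 2, 3, 4}
Tree: (single bag)

With just one bag of size 5, the width is 5 − 1 = 4, so tw(G) ≤ 4. Conversely, {0, 1, 2, 3, 4} is a clique of size 5, and the vertices of any clique must share a bag in every tree decomposition; so some bag has ≥ 5 vertices and tw(G) ≥ 4. Hence tw(G) = 4 exactly.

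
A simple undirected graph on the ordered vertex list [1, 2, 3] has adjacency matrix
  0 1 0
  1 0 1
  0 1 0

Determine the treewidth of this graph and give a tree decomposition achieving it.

Treewidth 1.
One optimal decomposition is:
Bags: B1 = {2, 3}  B2 = {1, 2}
Tree: B1–B2

Each bag holds 2 vertices, so the decomposition has width 1, which upper-bounds the treewidth. Since G has at least one edge (e.g. 3–2), it is not an edgeless graph, so tw(G) ≥ 1. The upper and lower bounds meet at 1, so that is the treewidth.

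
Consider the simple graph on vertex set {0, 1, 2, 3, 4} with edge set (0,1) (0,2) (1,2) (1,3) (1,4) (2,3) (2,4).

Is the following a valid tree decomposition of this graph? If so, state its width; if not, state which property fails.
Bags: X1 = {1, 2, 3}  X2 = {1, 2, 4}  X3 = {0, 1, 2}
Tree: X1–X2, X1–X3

Checking the three conditions: (i) the bags cover all of {0, 1, 2, 3, 4}; (ii) for each edge, some bag contains both endpoints; (iii) the bags containing any fixed vertex form a subtree. All hold, so the decomposition is valid with width 3 − 1 = 2.

Yes; width 2.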